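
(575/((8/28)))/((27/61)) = 245525/54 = 4546.76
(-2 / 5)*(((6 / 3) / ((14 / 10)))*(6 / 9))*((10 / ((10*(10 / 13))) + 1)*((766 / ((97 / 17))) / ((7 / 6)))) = -2396048 / 23765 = -100.82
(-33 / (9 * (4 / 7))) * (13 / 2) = -1001 / 24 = -41.71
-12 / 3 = -4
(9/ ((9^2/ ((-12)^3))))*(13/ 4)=-624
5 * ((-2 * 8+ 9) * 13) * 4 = -1820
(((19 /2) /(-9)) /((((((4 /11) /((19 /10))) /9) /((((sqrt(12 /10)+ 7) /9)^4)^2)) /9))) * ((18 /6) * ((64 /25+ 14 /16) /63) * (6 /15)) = -5662010762898479 /837019575000000 - 15722026877029 * sqrt(30) /14946778125000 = -12.53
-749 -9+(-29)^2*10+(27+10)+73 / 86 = 661327 / 86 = 7689.85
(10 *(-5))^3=-125000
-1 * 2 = -2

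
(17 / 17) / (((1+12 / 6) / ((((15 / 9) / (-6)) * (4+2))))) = -5 / 9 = -0.56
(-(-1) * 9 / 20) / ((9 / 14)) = 7 / 10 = 0.70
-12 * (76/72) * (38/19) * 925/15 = -14060/9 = -1562.22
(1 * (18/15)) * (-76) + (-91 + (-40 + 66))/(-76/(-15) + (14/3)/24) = -490332/4735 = -103.55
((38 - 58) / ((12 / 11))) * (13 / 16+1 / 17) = -4345 / 272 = -15.97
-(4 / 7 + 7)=-53 / 7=-7.57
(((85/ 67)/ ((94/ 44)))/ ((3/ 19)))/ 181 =35530/ 1709907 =0.02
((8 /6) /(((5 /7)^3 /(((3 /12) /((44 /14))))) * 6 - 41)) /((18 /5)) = -24010 /875907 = -0.03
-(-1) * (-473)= -473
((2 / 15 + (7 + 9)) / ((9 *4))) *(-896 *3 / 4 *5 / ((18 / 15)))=-33880 / 27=-1254.81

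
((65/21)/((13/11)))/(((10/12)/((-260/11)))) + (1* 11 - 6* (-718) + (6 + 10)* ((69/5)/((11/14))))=1742407/385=4525.73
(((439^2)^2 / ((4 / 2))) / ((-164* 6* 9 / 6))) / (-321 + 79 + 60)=37141383841 / 537264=69130.60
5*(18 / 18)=5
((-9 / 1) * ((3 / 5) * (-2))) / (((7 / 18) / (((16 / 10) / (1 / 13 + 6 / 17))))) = 1718496 / 16625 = 103.37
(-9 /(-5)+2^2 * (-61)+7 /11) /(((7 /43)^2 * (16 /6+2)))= -1953.28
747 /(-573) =-249 /191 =-1.30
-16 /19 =-0.84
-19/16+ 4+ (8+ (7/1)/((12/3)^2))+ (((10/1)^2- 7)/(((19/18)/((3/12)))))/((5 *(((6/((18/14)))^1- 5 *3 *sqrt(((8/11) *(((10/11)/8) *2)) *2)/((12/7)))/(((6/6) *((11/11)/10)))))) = 22275801/2088100- 82863 *sqrt(10)/417620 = 10.04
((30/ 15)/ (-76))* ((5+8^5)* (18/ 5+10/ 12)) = -229411/ 60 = -3823.52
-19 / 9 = -2.11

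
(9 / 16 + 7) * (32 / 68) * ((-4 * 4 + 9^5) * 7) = 50000951 / 34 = 1470616.21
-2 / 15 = -0.13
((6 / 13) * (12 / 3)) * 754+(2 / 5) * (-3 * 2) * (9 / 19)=1390.86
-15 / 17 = -0.88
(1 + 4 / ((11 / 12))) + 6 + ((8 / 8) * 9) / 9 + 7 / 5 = 757 / 55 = 13.76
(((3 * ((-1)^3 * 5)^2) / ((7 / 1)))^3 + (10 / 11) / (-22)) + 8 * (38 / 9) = 472023352 / 373527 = 1263.69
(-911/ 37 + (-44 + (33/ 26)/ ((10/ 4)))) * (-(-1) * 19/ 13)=-3112466/ 31265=-99.55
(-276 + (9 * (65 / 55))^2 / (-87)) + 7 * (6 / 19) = -18340515 / 66671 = -275.09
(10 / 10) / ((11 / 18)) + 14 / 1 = 172 / 11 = 15.64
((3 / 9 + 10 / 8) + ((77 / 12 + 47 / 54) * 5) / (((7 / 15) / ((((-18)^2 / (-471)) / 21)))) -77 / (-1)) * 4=7018399 / 23079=304.10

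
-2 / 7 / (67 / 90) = -180 / 469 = -0.38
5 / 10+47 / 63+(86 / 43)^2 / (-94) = 7127 / 5922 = 1.20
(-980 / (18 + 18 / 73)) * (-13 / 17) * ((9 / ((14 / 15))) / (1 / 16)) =3985800 / 629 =6336.72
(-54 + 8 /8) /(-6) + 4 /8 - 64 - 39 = -281 /3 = -93.67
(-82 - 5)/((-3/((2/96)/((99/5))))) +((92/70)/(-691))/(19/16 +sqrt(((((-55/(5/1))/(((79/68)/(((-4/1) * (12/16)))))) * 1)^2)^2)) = 282933904610123/9273142345143600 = 0.03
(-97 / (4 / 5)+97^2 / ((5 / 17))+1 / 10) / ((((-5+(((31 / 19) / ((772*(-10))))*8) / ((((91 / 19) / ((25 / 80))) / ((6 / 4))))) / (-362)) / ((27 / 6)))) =10382723.19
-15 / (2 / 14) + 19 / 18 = -103.94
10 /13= 0.77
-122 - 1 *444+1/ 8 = -4527/ 8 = -565.88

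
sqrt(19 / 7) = sqrt(133) / 7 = 1.65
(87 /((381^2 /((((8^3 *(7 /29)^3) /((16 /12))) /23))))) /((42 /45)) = 47040 /311983247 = 0.00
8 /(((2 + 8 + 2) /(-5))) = -10 /3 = -3.33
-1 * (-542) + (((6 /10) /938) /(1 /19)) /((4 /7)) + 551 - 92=2682737 /2680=1001.02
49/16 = 3.06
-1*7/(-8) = 7/8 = 0.88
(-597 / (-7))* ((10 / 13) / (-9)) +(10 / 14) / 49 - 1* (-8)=0.73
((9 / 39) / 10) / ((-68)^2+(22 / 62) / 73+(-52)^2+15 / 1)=6789 / 2160238600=0.00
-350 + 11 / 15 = -5239 / 15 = -349.27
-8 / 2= -4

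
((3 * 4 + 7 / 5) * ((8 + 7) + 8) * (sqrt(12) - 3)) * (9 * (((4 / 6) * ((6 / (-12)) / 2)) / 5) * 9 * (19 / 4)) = 2371599 / 200 - 790533 * sqrt(3) / 100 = -1834.44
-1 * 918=-918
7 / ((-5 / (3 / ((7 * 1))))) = -3 / 5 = -0.60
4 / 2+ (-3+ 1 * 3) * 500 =2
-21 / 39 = -7 / 13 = -0.54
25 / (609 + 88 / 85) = 2125 / 51853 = 0.04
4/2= 2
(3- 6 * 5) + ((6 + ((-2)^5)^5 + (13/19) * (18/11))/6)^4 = 151169563685178830521578899764738912693/154550410641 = 978124632980274466960152100.00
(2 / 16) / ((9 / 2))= 1 / 36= 0.03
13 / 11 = 1.18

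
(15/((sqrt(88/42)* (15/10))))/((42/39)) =65* sqrt(231)/154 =6.42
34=34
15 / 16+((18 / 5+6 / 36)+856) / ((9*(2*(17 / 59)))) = 6121573 / 36720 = 166.71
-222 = -222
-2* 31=-62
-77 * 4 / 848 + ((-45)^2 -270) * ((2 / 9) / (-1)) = -82757 / 212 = -390.36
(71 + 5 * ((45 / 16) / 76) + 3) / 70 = 12887 / 12160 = 1.06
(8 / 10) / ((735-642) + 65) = 2 / 395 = 0.01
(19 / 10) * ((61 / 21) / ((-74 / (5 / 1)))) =-1159 / 3108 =-0.37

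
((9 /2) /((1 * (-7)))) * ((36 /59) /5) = -162 /2065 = -0.08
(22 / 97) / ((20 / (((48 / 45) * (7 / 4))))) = 154 / 7275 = 0.02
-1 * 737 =-737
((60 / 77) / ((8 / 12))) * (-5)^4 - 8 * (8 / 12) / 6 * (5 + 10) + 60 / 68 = 2819855 / 3927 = 718.07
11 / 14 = 0.79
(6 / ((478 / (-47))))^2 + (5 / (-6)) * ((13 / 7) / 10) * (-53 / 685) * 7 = 202778189 / 469534620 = 0.43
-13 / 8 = -1.62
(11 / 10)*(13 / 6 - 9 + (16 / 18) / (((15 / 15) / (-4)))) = -2057 / 180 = -11.43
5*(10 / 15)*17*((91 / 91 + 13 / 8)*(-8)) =-1190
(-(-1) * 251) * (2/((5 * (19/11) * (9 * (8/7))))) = 19327/3420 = 5.65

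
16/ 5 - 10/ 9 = 94/ 45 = 2.09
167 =167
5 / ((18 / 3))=5 / 6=0.83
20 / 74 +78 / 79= 3676 / 2923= 1.26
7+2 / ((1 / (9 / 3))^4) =169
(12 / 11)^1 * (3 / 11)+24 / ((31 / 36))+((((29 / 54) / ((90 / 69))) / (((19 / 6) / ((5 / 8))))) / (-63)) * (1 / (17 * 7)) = 28.17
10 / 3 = 3.33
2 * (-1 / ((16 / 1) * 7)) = -1 / 56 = -0.02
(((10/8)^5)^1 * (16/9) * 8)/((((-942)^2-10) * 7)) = 3125/447226416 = 0.00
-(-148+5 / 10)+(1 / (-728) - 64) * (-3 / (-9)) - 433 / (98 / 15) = 305203 / 5096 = 59.89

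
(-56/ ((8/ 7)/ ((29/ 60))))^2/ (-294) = -41209/ 21600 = -1.91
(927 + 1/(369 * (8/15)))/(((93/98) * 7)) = 6385211/45756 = 139.55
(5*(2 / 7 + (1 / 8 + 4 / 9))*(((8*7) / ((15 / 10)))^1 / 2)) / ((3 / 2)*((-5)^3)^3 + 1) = -4310 / 158203071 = -0.00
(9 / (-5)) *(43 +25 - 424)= 3204 / 5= 640.80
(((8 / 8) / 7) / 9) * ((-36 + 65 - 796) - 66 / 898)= -344416 / 28287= -12.18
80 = 80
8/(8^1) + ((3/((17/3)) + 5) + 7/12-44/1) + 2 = -7117/204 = -34.89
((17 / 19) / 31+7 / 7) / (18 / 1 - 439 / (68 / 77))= -41208 / 19189031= -0.00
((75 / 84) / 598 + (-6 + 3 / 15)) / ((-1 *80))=0.07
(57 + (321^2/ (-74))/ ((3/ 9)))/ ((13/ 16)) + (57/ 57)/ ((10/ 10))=-2438759/ 481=-5070.19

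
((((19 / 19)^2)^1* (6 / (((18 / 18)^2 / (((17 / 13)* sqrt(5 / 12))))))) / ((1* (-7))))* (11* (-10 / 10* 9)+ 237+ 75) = -3621* sqrt(15) / 91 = -154.11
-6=-6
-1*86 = -86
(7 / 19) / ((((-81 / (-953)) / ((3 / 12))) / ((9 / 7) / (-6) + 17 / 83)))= -10483 / 1021896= -0.01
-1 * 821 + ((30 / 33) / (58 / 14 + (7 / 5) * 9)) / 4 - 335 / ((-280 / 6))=-18360319 / 22561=-813.81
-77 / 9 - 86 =-851 / 9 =-94.56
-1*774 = -774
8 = 8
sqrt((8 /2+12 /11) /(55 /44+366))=4* sqrt(226226) /16159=0.12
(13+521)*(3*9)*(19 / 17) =273942 / 17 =16114.24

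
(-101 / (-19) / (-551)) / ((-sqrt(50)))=0.00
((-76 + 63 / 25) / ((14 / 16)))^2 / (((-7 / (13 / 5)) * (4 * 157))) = -4.17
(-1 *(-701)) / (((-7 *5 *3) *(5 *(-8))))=701 / 4200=0.17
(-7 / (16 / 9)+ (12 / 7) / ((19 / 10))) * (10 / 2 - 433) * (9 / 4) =6220017 / 2128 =2922.94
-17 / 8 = -2.12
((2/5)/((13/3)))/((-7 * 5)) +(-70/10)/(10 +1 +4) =-3203/6825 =-0.47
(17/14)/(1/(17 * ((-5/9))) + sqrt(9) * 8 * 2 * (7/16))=1445/24864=0.06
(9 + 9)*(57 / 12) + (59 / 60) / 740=3796259 / 44400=85.50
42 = 42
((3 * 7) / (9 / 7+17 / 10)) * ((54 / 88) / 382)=19845 / 1756436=0.01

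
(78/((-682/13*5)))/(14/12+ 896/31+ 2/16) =-12168/1235575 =-0.01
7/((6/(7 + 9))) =18.67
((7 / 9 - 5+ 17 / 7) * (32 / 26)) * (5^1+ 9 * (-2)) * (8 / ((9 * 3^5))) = 14464 / 137781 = 0.10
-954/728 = -1.31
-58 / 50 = -29 / 25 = -1.16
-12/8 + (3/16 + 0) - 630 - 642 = -20373/16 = -1273.31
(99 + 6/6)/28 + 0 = 25/7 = 3.57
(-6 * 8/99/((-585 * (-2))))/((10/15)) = -4/6435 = -0.00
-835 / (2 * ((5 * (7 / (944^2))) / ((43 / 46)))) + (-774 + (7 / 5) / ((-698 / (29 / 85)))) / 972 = -461295880651370983 / 46423351800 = -9936720.70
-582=-582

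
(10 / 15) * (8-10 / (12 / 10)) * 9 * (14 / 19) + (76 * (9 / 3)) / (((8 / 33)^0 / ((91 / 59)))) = 350.19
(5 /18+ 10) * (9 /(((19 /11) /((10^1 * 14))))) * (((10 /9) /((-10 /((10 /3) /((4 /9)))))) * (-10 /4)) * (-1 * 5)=-8903125 /114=-78097.59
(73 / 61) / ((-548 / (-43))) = 3139 / 33428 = 0.09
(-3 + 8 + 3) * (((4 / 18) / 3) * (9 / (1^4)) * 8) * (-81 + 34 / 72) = -3435.85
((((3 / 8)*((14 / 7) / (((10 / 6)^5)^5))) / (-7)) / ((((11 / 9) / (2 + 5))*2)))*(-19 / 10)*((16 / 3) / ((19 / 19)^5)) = 144886352214753 / 16391277313232421875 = 0.00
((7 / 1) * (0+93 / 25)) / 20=651 / 500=1.30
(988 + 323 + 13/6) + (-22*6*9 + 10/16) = 3019/24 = 125.79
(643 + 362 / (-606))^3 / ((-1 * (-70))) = 3687396520112896 / 973634445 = 3787249.45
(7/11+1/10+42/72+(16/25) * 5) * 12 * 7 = 20881/55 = 379.65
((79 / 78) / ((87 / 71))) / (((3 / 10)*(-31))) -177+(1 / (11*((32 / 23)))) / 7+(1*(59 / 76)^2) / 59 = -49700190350311 / 280682097696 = -177.07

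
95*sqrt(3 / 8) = 58.18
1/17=0.06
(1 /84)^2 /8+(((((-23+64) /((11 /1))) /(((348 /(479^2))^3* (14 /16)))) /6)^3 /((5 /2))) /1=121448124263550505442499935664459787910957138359168841 /36042023863950243577313863680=3369625543837028683993690.00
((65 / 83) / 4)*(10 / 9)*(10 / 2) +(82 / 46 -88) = -2925227 / 34362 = -85.13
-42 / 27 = -14 / 9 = -1.56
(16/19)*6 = 96/19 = 5.05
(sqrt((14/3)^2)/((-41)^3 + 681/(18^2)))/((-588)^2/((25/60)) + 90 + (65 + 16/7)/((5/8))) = -2940/36036964885129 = -0.00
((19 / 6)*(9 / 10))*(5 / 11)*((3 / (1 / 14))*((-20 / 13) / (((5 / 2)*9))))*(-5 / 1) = 2660 / 143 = 18.60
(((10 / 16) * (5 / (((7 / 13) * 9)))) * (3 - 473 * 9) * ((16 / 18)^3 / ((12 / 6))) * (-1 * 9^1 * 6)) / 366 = 14747200 / 103761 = 142.13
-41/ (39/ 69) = -943/ 13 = -72.54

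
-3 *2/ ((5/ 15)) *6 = -108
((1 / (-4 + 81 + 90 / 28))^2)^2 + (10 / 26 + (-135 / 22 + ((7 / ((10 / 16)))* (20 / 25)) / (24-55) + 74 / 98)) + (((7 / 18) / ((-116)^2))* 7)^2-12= -8758227881111148386995702964407 / 506675391989686507013140915200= -17.29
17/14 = 1.21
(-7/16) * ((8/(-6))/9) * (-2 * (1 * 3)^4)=-10.50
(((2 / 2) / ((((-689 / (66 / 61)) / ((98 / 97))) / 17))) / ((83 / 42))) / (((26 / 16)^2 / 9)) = -2660055552 / 57185455951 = -0.05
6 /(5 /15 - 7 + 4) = -9 /4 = -2.25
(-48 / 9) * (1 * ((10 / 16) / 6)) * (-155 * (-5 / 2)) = -3875 / 18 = -215.28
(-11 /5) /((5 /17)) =-187 /25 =-7.48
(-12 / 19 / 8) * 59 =-177 / 38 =-4.66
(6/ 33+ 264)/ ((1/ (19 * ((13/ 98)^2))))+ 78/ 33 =4790435/ 52822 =90.69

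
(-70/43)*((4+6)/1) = -700/43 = -16.28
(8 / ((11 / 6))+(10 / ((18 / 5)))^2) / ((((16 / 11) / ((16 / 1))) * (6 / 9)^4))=10763 / 16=672.69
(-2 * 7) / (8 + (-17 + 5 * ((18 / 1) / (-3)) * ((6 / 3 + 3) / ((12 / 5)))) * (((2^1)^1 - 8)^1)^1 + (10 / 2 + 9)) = -14 / 499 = -0.03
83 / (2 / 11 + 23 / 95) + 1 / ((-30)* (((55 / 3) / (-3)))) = 47705579 / 243650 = 195.80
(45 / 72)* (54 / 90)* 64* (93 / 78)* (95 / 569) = 35340 / 7397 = 4.78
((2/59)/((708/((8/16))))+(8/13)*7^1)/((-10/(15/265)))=-467849/19187272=-0.02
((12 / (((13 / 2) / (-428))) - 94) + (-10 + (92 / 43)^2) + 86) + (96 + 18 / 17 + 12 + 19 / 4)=-689.77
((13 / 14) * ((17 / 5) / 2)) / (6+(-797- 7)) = -0.00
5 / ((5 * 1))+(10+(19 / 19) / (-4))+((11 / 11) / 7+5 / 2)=375 / 28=13.39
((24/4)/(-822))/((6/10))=-5/411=-0.01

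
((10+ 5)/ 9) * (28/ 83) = 140/ 249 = 0.56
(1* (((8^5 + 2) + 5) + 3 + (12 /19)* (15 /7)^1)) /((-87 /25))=-36330450 /3857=-9419.35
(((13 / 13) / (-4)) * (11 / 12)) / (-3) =11 / 144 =0.08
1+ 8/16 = 3/2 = 1.50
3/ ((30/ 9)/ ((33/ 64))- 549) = -0.01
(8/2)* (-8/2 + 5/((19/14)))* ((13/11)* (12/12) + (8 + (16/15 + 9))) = -25408/1045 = -24.31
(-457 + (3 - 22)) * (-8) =3808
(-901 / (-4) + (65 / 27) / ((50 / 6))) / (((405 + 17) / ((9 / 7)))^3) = 3288357 / 515538933280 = 0.00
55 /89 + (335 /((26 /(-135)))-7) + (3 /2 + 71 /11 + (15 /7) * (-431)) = -2661.42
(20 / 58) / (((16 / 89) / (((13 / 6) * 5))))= 28925 / 1392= 20.78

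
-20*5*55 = -5500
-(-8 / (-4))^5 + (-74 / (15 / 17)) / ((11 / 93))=-40758 / 55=-741.05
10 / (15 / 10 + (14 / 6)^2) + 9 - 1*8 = 61 / 25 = 2.44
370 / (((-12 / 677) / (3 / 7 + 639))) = -93432770 / 7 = -13347538.57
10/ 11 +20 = 230/ 11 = 20.91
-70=-70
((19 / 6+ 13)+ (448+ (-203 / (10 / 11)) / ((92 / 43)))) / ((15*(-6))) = -993043 / 248400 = -4.00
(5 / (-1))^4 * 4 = 2500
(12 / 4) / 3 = 1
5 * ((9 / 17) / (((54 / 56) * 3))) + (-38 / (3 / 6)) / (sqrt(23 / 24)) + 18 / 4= 1657 / 306 - 152 * sqrt(138) / 23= -72.22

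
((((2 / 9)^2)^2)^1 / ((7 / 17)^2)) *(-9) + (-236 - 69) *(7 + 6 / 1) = -141638389 / 35721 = -3965.13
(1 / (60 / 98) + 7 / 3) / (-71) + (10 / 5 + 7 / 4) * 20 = 159631 / 2130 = 74.94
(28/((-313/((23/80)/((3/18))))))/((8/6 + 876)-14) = -207/1158100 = -0.00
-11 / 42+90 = 3769 / 42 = 89.74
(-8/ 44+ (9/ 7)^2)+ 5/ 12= 12211/ 6468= 1.89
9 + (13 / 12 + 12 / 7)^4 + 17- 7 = 3995756209 / 49787136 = 80.26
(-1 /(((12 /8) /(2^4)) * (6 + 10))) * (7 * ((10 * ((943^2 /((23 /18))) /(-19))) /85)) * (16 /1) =103926144 /323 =321752.77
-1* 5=-5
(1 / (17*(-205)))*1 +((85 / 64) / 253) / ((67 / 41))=11060361 / 3780751040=0.00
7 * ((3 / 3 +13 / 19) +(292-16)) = 36932 / 19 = 1943.79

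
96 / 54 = 16 / 9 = 1.78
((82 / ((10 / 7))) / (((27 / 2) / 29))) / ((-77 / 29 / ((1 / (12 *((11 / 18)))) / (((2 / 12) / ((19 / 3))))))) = -1310278 / 5445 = -240.64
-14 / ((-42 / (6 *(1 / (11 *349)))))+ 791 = 791.00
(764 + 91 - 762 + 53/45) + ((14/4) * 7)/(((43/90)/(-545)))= -27852.92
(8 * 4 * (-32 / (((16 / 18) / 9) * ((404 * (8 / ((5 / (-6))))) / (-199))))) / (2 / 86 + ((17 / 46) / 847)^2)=-3507258530243160 / 153323036971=-22874.96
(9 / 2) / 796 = 9 / 1592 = 0.01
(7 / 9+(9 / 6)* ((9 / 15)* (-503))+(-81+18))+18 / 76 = -440056 / 855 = -514.69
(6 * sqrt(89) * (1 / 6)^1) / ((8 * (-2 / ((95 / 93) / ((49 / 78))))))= -1235 * sqrt(89) / 12152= -0.96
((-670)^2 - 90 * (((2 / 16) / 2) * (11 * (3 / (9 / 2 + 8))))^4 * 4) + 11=17956429326711 / 40000000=448910.73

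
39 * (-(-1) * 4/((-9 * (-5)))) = 52/15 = 3.47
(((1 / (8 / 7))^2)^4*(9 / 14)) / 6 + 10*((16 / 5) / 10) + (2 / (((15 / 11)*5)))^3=92353838193247 / 28311552000000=3.26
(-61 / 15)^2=3721 / 225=16.54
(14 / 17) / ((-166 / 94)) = -658 / 1411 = -0.47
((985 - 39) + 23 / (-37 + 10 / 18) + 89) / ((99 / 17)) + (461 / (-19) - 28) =781217 / 6232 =125.36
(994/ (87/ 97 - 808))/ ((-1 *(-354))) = -0.00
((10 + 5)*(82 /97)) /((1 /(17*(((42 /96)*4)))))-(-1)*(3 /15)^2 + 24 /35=12832013 /33950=377.97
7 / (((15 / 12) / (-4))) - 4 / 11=-1252 / 55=-22.76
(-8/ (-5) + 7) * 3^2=387/ 5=77.40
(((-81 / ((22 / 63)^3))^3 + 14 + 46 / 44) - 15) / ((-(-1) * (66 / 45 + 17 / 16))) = -124626747439165150131105 / 45800775949984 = -2721061922.08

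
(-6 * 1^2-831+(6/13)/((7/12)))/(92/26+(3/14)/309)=-1045038/4423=-236.27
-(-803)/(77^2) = 73/539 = 0.14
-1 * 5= -5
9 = 9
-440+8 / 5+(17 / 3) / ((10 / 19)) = -12829 / 30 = -427.63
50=50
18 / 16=9 / 8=1.12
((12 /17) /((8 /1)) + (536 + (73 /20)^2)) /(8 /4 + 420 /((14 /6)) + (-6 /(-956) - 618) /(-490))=43752214023 /14593969940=3.00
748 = 748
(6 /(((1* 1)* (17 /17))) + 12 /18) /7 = 20 /21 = 0.95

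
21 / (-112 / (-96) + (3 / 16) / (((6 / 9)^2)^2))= 16128 / 1625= 9.92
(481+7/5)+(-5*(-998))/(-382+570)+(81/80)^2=153398287/300800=509.97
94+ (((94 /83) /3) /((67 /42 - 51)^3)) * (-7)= 69704425218718 /741536265625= 94.00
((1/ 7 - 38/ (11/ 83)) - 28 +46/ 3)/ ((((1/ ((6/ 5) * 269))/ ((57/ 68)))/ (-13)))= 13779015783/ 13090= 1052636.81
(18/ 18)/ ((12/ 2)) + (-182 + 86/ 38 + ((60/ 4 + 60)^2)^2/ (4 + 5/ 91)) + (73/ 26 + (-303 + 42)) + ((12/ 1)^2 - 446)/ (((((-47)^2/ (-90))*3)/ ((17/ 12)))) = 523641210596152/ 67111629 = 7802540.61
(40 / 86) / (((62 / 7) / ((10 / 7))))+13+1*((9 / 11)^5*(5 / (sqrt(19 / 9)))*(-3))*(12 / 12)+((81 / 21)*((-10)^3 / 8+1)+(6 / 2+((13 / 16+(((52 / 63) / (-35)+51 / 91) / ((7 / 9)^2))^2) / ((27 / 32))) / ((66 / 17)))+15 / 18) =-26665217420985198173 / 57856063685770350 - 2657205*sqrt(19) / 3059969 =-464.67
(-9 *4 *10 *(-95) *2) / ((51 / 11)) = 250800 / 17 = 14752.94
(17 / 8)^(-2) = 64 / 289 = 0.22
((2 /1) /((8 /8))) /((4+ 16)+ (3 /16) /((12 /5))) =128 /1285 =0.10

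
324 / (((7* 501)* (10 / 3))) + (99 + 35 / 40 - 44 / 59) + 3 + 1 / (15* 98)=5918567881 / 57935640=102.16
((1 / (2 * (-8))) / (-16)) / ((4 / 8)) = 1 / 128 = 0.01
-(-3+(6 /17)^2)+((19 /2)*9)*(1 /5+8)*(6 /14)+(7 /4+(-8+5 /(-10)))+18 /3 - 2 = 12162149 /40460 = 300.60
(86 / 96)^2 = 1849 / 2304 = 0.80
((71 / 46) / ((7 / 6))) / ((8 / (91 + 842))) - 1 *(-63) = 279873 / 1288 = 217.29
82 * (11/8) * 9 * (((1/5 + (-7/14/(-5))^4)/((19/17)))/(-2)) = -138075003/1520000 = -90.84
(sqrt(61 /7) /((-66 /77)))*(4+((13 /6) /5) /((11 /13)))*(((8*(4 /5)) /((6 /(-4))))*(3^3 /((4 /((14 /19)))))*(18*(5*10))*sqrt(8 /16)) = 1500912*sqrt(854) /209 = 209863.97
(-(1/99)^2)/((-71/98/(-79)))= -7742/695871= -0.01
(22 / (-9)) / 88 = -1 / 36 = -0.03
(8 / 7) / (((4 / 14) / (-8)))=-32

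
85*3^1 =255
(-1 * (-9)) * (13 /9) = 13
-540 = -540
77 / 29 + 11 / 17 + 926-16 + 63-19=471950 / 493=957.30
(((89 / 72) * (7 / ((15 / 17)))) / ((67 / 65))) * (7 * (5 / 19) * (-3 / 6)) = -4818905 / 549936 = -8.76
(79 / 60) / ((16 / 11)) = 869 / 960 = 0.91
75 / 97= 0.77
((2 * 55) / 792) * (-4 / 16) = -5 / 144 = -0.03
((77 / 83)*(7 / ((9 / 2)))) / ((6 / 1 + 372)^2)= 11 / 1089126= 0.00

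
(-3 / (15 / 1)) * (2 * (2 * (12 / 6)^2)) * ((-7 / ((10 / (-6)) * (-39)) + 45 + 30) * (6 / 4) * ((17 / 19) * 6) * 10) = -23833728 / 1235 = -19298.57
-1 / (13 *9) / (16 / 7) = -7 / 1872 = -0.00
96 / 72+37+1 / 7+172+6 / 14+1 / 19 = 84172 / 399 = 210.96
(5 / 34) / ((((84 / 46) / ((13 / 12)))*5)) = 299 / 17136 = 0.02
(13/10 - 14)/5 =-127/50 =-2.54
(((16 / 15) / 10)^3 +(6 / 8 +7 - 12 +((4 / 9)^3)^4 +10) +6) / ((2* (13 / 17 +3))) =3526338257954100023 / 2259436291848000000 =1.56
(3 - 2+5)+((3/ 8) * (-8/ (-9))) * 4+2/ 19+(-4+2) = 310/ 57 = 5.44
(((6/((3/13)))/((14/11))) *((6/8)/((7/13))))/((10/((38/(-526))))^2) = 2013297/1355712400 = 0.00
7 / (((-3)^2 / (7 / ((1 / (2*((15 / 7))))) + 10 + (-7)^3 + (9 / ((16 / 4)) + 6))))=-917 / 4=-229.25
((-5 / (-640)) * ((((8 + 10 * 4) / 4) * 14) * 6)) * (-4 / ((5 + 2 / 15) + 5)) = -945 / 304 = -3.11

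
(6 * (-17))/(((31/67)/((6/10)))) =-132.27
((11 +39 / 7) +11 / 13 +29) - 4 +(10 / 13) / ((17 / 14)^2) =1129260 / 26299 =42.94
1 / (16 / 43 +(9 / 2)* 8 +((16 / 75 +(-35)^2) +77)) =0.00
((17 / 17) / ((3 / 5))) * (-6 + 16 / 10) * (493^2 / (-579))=5347078 / 1737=3078.34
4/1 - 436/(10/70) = -3048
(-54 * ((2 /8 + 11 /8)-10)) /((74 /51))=311.69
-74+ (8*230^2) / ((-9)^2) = 417206 / 81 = 5150.69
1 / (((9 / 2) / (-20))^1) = -40 / 9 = -4.44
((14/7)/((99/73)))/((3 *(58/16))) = 1168/8613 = 0.14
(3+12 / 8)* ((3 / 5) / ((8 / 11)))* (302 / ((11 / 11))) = 44847 / 40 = 1121.18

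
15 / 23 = 0.65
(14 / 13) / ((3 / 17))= 238 / 39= 6.10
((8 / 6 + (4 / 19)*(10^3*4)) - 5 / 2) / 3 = 95867 / 342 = 280.31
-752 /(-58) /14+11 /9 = 3925 /1827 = 2.15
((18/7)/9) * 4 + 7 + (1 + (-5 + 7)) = 78/7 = 11.14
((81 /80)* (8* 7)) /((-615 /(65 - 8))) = -10773 /2050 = -5.26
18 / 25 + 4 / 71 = 1378 / 1775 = 0.78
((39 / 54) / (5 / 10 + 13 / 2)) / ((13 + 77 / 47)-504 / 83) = 50713 / 4210416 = 0.01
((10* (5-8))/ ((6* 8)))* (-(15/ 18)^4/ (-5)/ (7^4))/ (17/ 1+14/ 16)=-625/ 444972528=-0.00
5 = 5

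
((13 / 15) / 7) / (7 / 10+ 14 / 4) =13 / 441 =0.03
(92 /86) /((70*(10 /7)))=23 /2150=0.01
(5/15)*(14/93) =14/279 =0.05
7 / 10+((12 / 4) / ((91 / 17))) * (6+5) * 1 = 6247 / 910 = 6.86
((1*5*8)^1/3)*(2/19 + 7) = 1800/19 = 94.74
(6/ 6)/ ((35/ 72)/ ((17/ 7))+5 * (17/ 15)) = 1224/ 7181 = 0.17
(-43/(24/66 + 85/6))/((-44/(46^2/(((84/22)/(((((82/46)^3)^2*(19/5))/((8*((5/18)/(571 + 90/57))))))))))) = 9564624645612201/8167707100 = 1171029.34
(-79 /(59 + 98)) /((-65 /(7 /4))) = 553 /40820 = 0.01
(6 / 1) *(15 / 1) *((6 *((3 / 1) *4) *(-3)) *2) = -38880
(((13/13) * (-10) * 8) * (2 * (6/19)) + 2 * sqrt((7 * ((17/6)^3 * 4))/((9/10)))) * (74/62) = -35520/589 + 1258 * sqrt(1785)/837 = 3.19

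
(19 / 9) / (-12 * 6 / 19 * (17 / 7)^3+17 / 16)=-1981168 / 49940883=-0.04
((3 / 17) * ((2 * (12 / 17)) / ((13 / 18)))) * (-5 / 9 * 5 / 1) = -3600 / 3757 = -0.96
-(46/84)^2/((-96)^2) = -529/16257024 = -0.00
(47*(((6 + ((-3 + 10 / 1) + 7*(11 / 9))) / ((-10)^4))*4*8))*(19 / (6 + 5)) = 346484 / 61875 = 5.60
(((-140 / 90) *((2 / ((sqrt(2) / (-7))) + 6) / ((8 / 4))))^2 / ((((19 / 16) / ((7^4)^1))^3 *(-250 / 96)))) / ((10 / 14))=-41692249609493676032 / 115745625 + 8711813351237484544 *sqrt(2) / 38581875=-40875461400.33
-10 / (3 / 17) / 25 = -34 / 15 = -2.27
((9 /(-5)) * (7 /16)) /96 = -21 /2560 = -0.01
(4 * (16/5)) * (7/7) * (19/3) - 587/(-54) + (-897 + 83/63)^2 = 31844840821/39690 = 802339.15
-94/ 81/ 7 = -94/ 567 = -0.17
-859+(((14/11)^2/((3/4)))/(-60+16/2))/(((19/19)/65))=-312797/363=-861.70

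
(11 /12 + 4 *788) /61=51.69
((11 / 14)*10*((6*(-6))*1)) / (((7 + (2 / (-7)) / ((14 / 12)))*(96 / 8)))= -1155 / 331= -3.49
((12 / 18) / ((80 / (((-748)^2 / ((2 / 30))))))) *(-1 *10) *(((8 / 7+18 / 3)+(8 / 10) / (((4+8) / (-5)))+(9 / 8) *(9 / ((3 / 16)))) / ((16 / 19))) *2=-4242264235 / 42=-101006291.31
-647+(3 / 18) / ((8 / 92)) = -7741 / 12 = -645.08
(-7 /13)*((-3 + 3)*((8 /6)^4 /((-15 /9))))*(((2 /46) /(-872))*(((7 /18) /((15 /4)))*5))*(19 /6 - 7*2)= 0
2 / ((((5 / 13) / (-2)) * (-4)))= 13 / 5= 2.60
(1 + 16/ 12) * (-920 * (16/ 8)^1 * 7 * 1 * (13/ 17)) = -1172080/ 51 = -22981.96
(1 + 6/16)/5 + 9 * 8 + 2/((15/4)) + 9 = 9817/120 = 81.81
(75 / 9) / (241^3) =25 / 41992563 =0.00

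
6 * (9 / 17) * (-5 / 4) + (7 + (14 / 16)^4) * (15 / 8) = 5711775 / 557056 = 10.25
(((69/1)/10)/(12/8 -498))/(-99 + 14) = 23/140675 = 0.00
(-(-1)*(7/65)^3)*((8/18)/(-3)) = -1372/7414875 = -0.00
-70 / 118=-35 / 59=-0.59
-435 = -435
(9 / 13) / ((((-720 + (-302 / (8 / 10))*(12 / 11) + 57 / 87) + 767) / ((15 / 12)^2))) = -71775 / 24162944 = -0.00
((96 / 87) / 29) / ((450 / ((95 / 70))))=152 / 1324575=0.00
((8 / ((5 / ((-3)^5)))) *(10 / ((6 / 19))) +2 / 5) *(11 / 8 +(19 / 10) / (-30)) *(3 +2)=-24223073 / 300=-80743.58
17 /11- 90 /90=6 /11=0.55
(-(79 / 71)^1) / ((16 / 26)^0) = -79 / 71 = -1.11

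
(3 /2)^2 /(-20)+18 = 1431 /80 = 17.89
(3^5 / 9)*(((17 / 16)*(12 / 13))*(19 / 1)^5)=3409588323 / 52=65569006.21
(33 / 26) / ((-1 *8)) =-33 / 208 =-0.16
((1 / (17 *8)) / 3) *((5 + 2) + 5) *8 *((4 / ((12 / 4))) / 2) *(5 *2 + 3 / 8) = 83 / 51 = 1.63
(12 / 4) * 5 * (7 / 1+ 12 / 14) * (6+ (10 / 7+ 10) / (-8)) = 26400 / 49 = 538.78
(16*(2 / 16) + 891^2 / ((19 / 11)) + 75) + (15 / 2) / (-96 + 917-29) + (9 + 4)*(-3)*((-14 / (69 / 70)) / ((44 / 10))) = 106096615561 / 230736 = 459818.21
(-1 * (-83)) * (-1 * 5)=-415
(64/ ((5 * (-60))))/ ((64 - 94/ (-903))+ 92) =-2408/ 1762025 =-0.00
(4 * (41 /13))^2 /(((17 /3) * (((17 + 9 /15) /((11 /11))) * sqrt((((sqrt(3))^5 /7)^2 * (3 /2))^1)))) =117670 * sqrt(2) /284427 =0.59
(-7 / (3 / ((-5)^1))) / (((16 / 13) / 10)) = 2275 / 24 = 94.79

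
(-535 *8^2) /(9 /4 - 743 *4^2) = 136960 /47543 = 2.88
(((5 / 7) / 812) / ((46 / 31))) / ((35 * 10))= 31 / 18302480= 0.00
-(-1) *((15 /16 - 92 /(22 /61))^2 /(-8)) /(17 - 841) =2000862361 /204193792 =9.80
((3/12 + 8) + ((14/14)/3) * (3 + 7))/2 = 139/24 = 5.79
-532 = -532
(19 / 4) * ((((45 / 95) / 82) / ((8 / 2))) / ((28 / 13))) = 117 / 36736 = 0.00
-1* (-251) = 251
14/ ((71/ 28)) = 392/ 71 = 5.52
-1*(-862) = 862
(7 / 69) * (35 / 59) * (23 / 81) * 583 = 142835 / 14337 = 9.96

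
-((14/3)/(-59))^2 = -196/31329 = -0.01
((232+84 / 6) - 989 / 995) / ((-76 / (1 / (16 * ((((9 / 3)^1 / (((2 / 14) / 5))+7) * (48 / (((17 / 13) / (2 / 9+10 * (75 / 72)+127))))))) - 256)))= 28815411578817089 / 34915774566400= 825.28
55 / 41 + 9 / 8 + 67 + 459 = 173337 / 328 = 528.47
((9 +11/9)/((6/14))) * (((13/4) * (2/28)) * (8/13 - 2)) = -23/3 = -7.67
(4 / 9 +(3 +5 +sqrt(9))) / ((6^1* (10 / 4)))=103 / 135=0.76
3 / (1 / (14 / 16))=21 / 8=2.62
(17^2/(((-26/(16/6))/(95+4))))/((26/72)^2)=-49439808/2197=-22503.33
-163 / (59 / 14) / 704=-1141 / 20768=-0.05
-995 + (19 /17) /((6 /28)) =-50479 /51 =-989.78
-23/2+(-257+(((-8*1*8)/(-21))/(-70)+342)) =107981/1470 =73.46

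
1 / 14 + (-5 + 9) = 57 / 14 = 4.07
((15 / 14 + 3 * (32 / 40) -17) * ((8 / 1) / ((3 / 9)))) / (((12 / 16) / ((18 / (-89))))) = 272736 / 3115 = 87.56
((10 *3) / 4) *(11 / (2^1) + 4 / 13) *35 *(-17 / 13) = -1993.60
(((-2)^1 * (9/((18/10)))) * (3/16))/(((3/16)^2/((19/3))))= -3040/9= -337.78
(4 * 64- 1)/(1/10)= 2550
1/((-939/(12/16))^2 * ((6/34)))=17/4702512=0.00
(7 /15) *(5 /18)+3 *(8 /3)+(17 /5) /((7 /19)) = 32807 /1890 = 17.36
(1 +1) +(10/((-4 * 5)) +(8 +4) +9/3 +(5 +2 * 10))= 83/2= 41.50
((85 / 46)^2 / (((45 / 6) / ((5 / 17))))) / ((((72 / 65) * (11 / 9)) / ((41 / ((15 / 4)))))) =226525 / 209484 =1.08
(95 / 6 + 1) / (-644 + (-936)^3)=-101 / 4920159000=-0.00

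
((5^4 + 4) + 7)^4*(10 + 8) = 2945106252288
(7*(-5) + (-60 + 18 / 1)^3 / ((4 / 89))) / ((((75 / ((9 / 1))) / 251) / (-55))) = 13654467519 / 5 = 2730893503.80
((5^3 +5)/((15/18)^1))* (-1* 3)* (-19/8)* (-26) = -28899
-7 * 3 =-21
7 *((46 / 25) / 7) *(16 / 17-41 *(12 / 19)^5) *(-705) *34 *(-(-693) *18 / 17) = 4330701483115392 / 42093683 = 102882455.86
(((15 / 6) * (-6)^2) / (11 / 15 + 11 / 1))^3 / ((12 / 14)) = 717609375 / 1362944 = 526.51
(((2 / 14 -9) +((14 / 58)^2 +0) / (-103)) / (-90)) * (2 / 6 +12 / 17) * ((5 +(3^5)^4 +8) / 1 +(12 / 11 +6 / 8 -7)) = 4852480264559135897 / 13606740840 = 356623259.13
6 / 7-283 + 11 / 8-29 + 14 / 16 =-8649 / 28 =-308.89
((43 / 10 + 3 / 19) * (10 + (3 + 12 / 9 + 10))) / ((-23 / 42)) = -432817 / 2185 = -198.09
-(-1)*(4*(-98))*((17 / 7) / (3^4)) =-952 / 81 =-11.75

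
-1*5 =-5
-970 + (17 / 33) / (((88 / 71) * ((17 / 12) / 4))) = -117228 / 121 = -968.83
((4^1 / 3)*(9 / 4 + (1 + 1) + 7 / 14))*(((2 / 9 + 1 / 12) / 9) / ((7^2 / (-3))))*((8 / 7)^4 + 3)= -2361491 / 38118276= -0.06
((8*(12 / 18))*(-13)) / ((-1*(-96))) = -13 / 18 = -0.72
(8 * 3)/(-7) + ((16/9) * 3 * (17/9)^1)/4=-172/189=-0.91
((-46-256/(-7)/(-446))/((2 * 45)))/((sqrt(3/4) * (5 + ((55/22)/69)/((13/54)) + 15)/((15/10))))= -3584711 * sqrt(3)/141075375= -0.04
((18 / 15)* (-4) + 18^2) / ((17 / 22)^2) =772464 / 1445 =534.58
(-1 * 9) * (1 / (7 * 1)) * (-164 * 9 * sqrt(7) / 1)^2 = -19607184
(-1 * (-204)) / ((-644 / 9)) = -459 / 161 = -2.85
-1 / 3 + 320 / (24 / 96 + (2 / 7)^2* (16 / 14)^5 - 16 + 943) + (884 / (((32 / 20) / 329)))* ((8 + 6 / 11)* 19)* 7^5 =3333860943960675414278 / 6721099605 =496029093435.92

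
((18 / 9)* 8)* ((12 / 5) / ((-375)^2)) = 64 / 234375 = 0.00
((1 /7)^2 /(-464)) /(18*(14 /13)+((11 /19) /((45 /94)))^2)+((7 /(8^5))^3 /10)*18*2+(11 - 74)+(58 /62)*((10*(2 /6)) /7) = -9003847067595637257334654597 /143935963541878656120913920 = -62.55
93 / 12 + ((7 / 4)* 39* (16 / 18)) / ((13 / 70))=4013 / 12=334.42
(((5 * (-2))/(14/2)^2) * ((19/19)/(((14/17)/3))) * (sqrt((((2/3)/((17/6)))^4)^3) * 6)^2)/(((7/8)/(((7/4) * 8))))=-144955146240/11755260433518119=-0.00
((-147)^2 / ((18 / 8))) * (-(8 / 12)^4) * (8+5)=-1997632 / 81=-24662.12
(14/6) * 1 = 7/3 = 2.33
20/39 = 0.51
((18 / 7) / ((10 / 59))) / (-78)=-177 / 910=-0.19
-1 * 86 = -86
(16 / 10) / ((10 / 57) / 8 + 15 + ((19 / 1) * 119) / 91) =23712 / 590845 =0.04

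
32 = 32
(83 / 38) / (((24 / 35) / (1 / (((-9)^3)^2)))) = 2905 / 484674192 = 0.00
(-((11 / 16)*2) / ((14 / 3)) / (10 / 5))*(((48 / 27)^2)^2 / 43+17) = -53477897 / 21065184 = -2.54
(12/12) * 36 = 36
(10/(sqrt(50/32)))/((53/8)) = 64/53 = 1.21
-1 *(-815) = 815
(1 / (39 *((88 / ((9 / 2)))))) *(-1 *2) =-3 / 1144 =-0.00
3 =3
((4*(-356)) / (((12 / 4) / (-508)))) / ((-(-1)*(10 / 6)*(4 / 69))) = 12478512 / 5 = 2495702.40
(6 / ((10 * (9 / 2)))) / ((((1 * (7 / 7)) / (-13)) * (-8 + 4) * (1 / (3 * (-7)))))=-91 / 10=-9.10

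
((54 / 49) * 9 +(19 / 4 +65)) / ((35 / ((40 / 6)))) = 15.17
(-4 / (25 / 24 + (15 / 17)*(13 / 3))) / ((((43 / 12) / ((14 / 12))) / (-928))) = 21202944 / 85355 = 248.41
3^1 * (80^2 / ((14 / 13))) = 124800 / 7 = 17828.57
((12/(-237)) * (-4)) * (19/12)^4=130321/102384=1.27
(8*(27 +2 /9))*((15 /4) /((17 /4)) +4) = 162680 /153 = 1063.27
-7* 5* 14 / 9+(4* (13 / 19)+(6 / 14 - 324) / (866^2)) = -46418163979 / 897697332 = -51.71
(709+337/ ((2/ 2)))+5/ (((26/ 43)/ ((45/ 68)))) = 1051.47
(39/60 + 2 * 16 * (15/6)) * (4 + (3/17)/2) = 224207/680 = 329.72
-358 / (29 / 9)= -3222 / 29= -111.10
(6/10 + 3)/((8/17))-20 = -247/20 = -12.35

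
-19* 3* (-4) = 228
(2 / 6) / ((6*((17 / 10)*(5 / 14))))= 14 / 153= 0.09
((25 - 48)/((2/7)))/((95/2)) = -161/95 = -1.69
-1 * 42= -42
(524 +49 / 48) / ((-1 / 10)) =-126005 / 24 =-5250.21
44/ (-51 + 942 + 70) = 44/ 961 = 0.05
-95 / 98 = -0.97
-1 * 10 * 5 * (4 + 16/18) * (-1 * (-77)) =-169400/9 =-18822.22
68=68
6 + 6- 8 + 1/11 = 45/11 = 4.09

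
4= 4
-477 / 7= -68.14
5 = 5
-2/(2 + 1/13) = -26/27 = -0.96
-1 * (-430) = 430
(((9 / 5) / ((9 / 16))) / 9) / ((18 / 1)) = 8 / 405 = 0.02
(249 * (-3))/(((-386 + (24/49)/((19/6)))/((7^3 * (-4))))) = -477083502/179611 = -2656.20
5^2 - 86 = -61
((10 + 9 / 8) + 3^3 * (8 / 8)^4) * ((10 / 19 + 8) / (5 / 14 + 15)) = 34587 / 1634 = 21.17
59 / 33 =1.79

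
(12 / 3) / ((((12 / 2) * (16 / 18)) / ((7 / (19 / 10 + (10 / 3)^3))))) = 2835 / 21026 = 0.13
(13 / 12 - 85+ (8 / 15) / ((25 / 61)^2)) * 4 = -3027803 / 9375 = -322.97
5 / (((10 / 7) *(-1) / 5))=-35 / 2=-17.50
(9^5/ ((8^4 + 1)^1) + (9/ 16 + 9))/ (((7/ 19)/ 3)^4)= 16590075071625/ 157390352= 105407.19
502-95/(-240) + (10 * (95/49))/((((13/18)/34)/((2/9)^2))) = 50218165/91728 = 547.47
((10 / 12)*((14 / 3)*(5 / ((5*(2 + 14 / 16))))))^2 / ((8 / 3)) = 9800 / 14283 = 0.69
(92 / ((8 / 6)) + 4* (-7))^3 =68921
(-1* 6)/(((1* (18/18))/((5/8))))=-15/4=-3.75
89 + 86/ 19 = 1777/ 19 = 93.53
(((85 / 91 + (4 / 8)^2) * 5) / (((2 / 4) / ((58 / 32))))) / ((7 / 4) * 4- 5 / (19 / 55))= -1187405 / 413504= -2.87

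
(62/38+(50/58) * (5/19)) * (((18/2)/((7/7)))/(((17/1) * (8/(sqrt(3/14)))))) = 576 * sqrt(42)/65569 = 0.06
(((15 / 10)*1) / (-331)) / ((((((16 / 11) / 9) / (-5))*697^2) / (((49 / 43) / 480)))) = 4851 / 7080467964928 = 0.00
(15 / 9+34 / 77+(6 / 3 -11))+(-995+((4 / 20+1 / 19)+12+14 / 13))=-282021973 / 285285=-988.56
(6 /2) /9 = 1 /3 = 0.33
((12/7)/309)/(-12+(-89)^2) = 4/5702389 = 0.00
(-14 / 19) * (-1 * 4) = 56 / 19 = 2.95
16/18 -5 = -37/9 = -4.11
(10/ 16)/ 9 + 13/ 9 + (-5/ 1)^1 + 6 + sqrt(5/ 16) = 3.07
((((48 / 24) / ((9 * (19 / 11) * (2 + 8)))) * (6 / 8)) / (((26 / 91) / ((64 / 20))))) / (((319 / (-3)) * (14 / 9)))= -9 / 13775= -0.00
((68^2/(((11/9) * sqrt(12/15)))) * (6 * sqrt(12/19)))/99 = 27744 * sqrt(285)/2299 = 203.73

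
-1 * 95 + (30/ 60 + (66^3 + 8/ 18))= 287401.94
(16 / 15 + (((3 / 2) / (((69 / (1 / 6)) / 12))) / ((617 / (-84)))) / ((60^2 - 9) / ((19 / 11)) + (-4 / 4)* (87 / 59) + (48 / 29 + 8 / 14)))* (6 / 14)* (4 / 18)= 1131153190724 / 11134818931635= 0.10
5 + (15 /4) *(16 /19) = 155 /19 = 8.16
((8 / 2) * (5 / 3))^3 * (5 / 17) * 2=80000 / 459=174.29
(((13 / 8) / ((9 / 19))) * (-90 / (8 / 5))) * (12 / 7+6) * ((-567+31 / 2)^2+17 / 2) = -202844804175 / 448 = -452778580.75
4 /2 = 2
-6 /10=-3 /5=-0.60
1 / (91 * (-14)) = -0.00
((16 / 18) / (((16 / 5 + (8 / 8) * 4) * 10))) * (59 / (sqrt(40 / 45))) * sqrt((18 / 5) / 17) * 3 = 59 * sqrt(85) / 510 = 1.07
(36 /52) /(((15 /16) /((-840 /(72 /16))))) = -1792 /13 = -137.85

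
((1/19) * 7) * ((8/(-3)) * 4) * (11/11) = -224/57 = -3.93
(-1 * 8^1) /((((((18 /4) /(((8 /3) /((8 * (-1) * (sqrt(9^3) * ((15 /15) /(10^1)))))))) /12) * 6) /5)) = 1600 /729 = 2.19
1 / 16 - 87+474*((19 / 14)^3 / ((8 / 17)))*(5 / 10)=25726459 / 21952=1171.94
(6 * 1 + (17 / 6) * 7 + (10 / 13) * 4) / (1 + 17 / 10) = 10.71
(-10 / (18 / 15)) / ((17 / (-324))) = 2700 / 17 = 158.82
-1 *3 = -3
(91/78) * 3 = 7/2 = 3.50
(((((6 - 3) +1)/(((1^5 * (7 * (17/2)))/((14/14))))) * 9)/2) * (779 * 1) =28044/119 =235.66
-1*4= -4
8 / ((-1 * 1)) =-8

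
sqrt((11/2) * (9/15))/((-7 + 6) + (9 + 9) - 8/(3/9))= -sqrt(330)/70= -0.26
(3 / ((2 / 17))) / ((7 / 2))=51 / 7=7.29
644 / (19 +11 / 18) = 11592 / 353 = 32.84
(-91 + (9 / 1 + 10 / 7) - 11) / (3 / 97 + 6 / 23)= -1430071 / 4557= -313.82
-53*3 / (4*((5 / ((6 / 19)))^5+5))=-309096 / 7737848255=-0.00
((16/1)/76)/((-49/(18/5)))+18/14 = 5913/4655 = 1.27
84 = 84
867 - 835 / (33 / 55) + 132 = -1178 / 3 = -392.67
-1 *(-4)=4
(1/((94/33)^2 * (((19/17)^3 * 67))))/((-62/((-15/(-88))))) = -7295805/2014062712768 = -0.00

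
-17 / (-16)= 17 / 16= 1.06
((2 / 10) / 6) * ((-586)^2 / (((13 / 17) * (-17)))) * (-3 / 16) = 85849 / 520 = 165.09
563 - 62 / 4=1095 / 2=547.50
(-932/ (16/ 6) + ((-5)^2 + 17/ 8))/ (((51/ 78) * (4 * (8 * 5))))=-33527/ 10880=-3.08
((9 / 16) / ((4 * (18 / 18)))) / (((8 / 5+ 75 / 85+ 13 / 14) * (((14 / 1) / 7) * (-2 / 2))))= -595 / 28864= -0.02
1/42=0.02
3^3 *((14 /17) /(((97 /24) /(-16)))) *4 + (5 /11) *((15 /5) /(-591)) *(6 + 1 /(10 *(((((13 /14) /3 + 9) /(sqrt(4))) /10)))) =-352.11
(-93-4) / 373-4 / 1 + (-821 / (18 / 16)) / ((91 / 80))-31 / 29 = -5730894916 / 8859123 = -646.89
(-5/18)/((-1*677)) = 5/12186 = 0.00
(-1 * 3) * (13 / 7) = -39 / 7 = -5.57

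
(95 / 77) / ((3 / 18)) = 570 / 77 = 7.40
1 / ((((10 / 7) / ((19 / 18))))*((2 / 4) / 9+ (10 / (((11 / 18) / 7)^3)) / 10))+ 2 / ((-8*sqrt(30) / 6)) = 177023 / 360080990-sqrt(30) / 20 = -0.27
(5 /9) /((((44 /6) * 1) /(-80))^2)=8000 /121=66.12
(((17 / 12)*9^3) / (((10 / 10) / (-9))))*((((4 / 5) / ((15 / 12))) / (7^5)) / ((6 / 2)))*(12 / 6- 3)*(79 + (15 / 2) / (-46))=89886429 / 9664025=9.30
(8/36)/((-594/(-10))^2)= 50/793881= 0.00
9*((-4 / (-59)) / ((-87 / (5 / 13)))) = -60 / 22243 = -0.00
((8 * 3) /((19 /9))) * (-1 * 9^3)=-157464 /19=-8287.58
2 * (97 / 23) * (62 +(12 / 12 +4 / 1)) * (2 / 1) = 25996 / 23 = 1130.26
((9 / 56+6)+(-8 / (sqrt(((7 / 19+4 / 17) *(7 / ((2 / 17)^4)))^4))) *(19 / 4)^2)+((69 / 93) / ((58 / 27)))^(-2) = 224214107416663943879 / 15416632111832569800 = 14.54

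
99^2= 9801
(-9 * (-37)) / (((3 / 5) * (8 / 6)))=1665 / 4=416.25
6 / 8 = 3 / 4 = 0.75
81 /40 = 2.02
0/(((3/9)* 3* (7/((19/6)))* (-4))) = 0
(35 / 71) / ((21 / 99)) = 165 / 71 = 2.32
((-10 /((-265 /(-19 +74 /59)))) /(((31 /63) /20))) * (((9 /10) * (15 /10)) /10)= -1780947 /484685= -3.67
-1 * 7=-7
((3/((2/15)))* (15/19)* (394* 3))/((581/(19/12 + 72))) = 117416925/44156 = 2659.14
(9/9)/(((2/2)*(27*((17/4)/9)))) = 0.08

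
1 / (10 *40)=1 / 400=0.00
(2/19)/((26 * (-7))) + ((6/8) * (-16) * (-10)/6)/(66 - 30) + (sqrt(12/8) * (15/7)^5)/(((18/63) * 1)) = 8636/15561 + 759375 * sqrt(6)/9604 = 194.23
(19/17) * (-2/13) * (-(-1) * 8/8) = -38/221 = -0.17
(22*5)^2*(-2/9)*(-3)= 24200/3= 8066.67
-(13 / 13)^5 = -1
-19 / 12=-1.58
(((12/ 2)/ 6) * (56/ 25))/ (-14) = -4/ 25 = -0.16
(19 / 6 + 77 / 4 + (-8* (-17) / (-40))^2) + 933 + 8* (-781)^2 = 1464196493 / 300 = 4880654.98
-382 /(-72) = 191 /36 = 5.31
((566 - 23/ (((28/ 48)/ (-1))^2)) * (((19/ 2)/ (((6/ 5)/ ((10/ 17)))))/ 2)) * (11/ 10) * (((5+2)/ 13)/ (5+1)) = 12760495/ 111384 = 114.56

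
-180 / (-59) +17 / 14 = 3523 / 826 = 4.27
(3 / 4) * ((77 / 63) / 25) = 11 / 300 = 0.04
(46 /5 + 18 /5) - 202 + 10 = -896 /5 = -179.20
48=48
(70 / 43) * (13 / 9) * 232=211120 / 387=545.53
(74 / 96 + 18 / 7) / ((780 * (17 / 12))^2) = 1123 / 410264400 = 0.00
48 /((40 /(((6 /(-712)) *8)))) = -36 /445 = -0.08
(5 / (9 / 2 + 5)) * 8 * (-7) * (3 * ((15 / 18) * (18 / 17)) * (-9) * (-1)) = -226800 / 323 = -702.17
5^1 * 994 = 4970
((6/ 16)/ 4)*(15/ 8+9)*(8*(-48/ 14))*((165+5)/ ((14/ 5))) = -332775/ 196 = -1697.83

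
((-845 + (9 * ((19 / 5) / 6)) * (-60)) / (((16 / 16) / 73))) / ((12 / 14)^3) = -29721293 / 216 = -137598.58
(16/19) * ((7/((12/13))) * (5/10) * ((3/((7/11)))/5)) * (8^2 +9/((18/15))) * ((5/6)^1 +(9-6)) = 470327/570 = 825.14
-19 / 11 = -1.73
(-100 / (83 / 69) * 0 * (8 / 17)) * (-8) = 0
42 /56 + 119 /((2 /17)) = 1012.25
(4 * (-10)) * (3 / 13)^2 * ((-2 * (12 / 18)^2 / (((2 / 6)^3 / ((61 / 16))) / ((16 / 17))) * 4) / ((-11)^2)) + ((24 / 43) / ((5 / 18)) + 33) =3069887991 / 74741095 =41.07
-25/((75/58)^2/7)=-23548/225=-104.66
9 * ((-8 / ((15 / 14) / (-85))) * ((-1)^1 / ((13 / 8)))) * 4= -14060.31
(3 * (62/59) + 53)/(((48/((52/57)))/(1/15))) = 43069/605340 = 0.07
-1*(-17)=17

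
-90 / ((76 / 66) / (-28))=41580 / 19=2188.42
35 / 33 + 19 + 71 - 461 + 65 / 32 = -388511 / 1056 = -367.91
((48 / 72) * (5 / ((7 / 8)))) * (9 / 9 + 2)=11.43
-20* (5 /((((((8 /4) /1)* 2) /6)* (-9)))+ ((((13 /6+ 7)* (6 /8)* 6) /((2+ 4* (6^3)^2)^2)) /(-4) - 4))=3672904190785 /37995560592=96.67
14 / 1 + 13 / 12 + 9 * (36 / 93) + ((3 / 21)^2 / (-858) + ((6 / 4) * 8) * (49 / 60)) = 28.37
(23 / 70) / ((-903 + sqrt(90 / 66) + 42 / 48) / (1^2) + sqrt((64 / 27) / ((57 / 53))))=173052 / (35 * (-13575177 + 1368 * sqrt(165) + 704 * sqrt(1007)))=-0.00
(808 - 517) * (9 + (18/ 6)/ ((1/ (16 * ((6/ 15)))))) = 41031/ 5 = 8206.20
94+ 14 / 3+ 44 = 142.67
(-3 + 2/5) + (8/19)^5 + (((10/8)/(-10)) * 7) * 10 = -561419113/49521980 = -11.34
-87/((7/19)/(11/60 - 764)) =3607397/20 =180369.85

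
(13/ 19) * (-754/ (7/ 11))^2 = 894275668/ 931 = 960553.89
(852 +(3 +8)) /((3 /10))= 8630 /3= 2876.67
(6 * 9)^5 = 459165024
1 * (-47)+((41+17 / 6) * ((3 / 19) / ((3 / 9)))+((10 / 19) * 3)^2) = -17143 / 722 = -23.74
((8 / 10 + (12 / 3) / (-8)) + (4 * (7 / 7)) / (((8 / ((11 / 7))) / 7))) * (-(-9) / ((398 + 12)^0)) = 261 / 5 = 52.20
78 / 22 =39 / 11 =3.55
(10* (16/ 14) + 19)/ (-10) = -213/ 70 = -3.04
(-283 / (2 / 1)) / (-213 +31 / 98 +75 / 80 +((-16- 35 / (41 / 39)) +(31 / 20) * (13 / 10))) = 113709400 / 208151571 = 0.55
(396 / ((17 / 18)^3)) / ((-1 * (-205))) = 2309472 / 1007165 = 2.29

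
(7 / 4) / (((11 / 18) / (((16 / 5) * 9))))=4536 / 55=82.47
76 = 76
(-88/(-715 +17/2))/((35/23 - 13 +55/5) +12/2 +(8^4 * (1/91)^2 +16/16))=16760744/944136927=0.02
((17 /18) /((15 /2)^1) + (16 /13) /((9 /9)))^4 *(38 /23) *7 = 8549076794082986 /218190742014375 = 39.18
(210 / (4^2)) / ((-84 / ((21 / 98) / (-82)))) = 15 / 36736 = 0.00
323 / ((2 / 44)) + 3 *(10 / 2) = 7121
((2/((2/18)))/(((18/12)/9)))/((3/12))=432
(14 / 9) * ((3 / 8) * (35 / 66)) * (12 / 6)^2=245 / 198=1.24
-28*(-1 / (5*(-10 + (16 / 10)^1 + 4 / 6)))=-21 / 29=-0.72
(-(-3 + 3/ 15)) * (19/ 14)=19/ 5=3.80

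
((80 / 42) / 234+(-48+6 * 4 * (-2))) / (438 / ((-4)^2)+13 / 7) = -1886816 / 574587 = -3.28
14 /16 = 7 /8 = 0.88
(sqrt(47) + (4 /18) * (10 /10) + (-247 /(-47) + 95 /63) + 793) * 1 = sqrt(47) + 2368757 /2961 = 806.84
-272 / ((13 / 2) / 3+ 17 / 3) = -34.72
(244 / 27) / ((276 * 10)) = 61 / 18630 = 0.00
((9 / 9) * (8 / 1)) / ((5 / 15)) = 24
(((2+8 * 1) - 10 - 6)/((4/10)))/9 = -5/3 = -1.67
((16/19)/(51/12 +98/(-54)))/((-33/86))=-49536/54967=-0.90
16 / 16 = 1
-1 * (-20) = 20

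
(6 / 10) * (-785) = -471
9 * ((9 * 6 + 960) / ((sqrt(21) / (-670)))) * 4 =-5337103.33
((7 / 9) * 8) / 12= 14 / 27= 0.52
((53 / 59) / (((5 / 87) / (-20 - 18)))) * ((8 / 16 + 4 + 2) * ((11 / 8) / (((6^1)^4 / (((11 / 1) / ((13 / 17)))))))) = -60070571 / 1019520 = -58.92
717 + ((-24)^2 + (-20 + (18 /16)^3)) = 652505 /512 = 1274.42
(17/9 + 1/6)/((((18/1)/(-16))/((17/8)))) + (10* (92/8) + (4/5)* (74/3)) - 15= 93839/810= 115.85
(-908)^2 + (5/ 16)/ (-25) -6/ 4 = 65956999/ 80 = 824462.49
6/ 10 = 3/ 5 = 0.60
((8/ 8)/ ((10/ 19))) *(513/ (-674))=-1.45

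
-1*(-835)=835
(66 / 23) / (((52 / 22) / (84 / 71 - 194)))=-4969470 / 21229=-234.09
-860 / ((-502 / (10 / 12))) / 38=1075 / 28614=0.04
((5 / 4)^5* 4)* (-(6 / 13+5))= -221875 / 3328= -66.67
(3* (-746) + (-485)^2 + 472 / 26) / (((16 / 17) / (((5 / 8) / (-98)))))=-257470695 / 163072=-1578.88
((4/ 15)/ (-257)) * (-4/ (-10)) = -8/ 19275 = -0.00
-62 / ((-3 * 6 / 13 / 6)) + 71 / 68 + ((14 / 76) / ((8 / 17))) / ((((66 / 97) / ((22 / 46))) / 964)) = 95380025 / 178296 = 534.95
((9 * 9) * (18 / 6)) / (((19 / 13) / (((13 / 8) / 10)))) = 41067 / 1520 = 27.02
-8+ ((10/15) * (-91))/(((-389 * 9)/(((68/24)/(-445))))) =-112173587/14021505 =-8.00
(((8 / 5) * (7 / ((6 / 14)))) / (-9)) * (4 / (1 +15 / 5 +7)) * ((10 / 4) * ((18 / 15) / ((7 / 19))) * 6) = -8512 / 165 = -51.59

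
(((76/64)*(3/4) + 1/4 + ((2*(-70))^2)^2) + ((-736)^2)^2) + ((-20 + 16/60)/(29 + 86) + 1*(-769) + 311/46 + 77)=32437586216782981/110400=293818715731.73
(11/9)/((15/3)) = 11/45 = 0.24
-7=-7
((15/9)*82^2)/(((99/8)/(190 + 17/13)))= 222967840/1287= 173246.18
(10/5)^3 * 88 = 704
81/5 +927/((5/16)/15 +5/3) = 8483/15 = 565.53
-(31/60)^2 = -961/3600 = -0.27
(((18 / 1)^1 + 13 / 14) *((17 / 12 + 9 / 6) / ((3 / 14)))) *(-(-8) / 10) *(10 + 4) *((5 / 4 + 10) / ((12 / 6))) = 64925 / 4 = 16231.25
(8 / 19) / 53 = 8 / 1007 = 0.01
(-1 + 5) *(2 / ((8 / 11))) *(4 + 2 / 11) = 46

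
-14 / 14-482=-483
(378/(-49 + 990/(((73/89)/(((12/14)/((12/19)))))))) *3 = 289737/406003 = 0.71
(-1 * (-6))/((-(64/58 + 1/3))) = -522/125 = -4.18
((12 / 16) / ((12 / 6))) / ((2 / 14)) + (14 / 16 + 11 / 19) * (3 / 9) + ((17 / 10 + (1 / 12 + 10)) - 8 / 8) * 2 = 9377 / 380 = 24.68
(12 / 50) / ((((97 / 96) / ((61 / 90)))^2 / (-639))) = -405797376 / 5880625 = -69.01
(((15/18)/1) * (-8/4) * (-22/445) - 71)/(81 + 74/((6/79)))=-18935/281774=-0.07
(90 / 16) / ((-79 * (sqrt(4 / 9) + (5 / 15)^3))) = -0.10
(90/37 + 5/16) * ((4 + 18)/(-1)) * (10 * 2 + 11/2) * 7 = -6381375/592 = -10779.35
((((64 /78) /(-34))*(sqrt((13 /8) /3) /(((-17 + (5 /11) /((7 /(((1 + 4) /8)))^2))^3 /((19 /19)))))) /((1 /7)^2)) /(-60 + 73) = 8045671356563456*sqrt(78) /5211387577312428786651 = 0.00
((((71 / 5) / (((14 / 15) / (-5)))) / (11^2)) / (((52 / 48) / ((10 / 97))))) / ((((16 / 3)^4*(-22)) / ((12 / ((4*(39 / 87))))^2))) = 9794096775 / 65062061768704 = 0.00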